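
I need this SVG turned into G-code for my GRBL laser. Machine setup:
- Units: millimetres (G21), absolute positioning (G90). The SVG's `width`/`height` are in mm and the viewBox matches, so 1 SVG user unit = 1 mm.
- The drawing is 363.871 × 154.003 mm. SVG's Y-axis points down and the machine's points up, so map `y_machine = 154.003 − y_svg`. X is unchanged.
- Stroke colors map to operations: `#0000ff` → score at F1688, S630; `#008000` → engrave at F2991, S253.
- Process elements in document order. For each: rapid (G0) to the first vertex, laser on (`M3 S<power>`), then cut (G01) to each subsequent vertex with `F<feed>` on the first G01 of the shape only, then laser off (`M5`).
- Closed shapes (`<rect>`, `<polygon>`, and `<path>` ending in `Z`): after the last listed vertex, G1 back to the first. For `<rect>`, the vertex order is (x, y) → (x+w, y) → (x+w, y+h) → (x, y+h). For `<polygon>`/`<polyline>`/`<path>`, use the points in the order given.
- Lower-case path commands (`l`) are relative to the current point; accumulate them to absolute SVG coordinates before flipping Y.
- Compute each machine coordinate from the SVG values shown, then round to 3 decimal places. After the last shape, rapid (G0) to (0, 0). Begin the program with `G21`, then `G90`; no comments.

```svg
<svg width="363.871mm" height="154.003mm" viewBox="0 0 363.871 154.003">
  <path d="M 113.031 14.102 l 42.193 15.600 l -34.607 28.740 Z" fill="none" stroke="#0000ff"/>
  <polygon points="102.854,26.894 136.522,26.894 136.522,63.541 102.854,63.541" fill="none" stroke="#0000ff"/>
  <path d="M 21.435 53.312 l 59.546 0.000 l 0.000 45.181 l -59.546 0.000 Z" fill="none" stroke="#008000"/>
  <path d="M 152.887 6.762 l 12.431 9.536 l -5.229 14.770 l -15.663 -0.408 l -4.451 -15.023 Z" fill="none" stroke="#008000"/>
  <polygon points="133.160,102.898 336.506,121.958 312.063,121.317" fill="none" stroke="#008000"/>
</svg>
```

Since the viewBox matches the mm dimensions, user units are millimetres directly. The only transform is the Y-flip y_m = 154.003 − y_svg.

Shape 1 is a regular polygon drawn with `<path>`. Its stroke #0000ff means score at S630, F1688. After flipping Y the toolpath is (113.031,139.901) → (155.224,124.301) → (120.617,95.561) → (113.031,139.901), returning to the start.

Shape 2 is a rectangle drawn with `<polygon>`. Its stroke #0000ff means score at S630, F1688. After flipping Y the toolpath is (102.854,127.109) → (136.522,127.109) → (136.522,90.462) → (102.854,90.462) → (102.854,127.109), returning to the start.

Shape 3 is a rectangle drawn with `<path>`. Its stroke #008000 means engrave at S253, F2991. After flipping Y the toolpath is (21.435,100.691) → (80.981,100.691) → (80.981,55.510) → (21.435,55.510) → (21.435,100.691), returning to the start.

Shape 4 is a regular polygon drawn with `<path>`. Its stroke #008000 means engrave at S253, F2991. After flipping Y the toolpath is (152.887,147.241) → (165.318,137.705) → (160.089,122.935) → (144.426,123.343) → (139.975,138.366) → (152.887,147.241), returning to the start.

Shape 5 is a closed polygon drawn with `<polygon>`. Its stroke #008000 means engrave at S253, F2991. After flipping Y the toolpath is (133.160,51.105) → (336.506,32.045) → (312.063,32.686) → (133.160,51.105), returning to the start.

G21
G90
G0 X113.031 Y139.901
M3 S630
G01 X155.224 Y124.301 F1688
G01 X120.617 Y95.561
G01 X113.031 Y139.901
M5
G0 X102.854 Y127.109
M3 S630
G01 X136.522 Y127.109 F1688
G01 X136.522 Y90.462
G01 X102.854 Y90.462
G01 X102.854 Y127.109
M5
G0 X21.435 Y100.691
M3 S253
G01 X80.981 Y100.691 F2991
G01 X80.981 Y55.510
G01 X21.435 Y55.510
G01 X21.435 Y100.691
M5
G0 X152.887 Y147.241
M3 S253
G01 X165.318 Y137.705 F2991
G01 X160.089 Y122.935
G01 X144.426 Y123.343
G01 X139.975 Y138.366
G01 X152.887 Y147.241
M5
G0 X133.160 Y51.105
M3 S253
G01 X336.506 Y32.045 F2991
G01 X312.063 Y32.686
G01 X133.160 Y51.105
M5
G0 X0.000 Y0.000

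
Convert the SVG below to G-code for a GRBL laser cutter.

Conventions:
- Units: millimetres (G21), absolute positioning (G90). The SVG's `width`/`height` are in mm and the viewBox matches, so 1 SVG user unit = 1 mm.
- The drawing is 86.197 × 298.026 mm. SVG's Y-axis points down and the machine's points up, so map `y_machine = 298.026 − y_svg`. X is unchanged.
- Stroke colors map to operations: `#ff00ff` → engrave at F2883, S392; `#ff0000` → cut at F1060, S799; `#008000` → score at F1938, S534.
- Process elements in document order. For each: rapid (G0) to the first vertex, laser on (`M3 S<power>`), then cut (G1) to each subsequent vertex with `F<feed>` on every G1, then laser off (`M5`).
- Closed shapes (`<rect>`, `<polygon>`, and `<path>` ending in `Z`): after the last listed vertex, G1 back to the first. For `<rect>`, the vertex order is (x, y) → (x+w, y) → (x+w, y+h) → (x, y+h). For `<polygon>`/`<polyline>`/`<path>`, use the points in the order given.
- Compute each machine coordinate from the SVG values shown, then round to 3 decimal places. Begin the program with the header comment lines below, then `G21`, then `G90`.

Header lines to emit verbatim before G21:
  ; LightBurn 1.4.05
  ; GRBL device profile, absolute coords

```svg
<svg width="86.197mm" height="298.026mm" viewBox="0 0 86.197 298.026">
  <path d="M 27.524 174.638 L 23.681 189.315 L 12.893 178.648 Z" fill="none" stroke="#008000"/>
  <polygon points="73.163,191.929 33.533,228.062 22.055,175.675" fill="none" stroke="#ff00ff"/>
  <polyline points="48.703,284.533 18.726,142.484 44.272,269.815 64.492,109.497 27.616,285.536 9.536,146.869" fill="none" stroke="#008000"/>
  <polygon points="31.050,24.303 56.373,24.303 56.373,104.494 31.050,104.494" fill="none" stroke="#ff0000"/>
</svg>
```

; LightBurn 1.4.05
; GRBL device profile, absolute coords
G21
G90
G0 X27.524 Y123.388
M3 S534
G1 X23.681 Y108.711 F1938
G1 X12.893 Y119.378 F1938
G1 X27.524 Y123.388 F1938
M5
G0 X73.163 Y106.097
M3 S392
G1 X33.533 Y69.964 F2883
G1 X22.055 Y122.351 F2883
G1 X73.163 Y106.097 F2883
M5
G0 X48.703 Y13.493
M3 S534
G1 X18.726 Y155.542 F1938
G1 X44.272 Y28.211 F1938
G1 X64.492 Y188.529 F1938
G1 X27.616 Y12.490 F1938
G1 X9.536 Y151.157 F1938
M5
G0 X31.050 Y273.723
M3 S799
G1 X56.373 Y273.723 F1060
G1 X56.373 Y193.532 F1060
G1 X31.050 Y193.532 F1060
G1 X31.050 Y273.723 F1060
M5

viewBox `0 0 86.197 298.026` with mm width/height → 1 unit = 1 mm. Flip: y_m = 298.026 − y_svg.

**Shape 1** — `<path>` regular polygon, stroke `#008000` → score (S534, F1938). Machine vertices: (27.524,123.388) → (23.681,108.711) → (12.893,119.378) → (27.524,123.388). Closed: final G1 returns to the first vertex.

**Shape 2** — `<polygon>` regular polygon, stroke `#ff00ff` → engrave (S392, F2883). Machine vertices: (73.163,106.097) → (33.533,69.964) → (22.055,122.351) → (73.163,106.097). Closed: final G1 returns to the first vertex.

**Shape 3** — `<polyline>` open polyline, stroke `#008000` → score (S534, F1938). Machine vertices: (48.703,13.493) → (18.726,155.542) → (44.272,28.211) → (64.492,188.529) → (27.616,12.490) → (9.536,151.157). Open path.

**Shape 4** — `<polygon>` rectangle, stroke `#ff0000` → cut (S799, F1060). Machine vertices: (31.050,273.723) → (56.373,273.723) → (56.373,193.532) → (31.050,193.532) → (31.050,273.723). Closed: final G1 returns to the first vertex.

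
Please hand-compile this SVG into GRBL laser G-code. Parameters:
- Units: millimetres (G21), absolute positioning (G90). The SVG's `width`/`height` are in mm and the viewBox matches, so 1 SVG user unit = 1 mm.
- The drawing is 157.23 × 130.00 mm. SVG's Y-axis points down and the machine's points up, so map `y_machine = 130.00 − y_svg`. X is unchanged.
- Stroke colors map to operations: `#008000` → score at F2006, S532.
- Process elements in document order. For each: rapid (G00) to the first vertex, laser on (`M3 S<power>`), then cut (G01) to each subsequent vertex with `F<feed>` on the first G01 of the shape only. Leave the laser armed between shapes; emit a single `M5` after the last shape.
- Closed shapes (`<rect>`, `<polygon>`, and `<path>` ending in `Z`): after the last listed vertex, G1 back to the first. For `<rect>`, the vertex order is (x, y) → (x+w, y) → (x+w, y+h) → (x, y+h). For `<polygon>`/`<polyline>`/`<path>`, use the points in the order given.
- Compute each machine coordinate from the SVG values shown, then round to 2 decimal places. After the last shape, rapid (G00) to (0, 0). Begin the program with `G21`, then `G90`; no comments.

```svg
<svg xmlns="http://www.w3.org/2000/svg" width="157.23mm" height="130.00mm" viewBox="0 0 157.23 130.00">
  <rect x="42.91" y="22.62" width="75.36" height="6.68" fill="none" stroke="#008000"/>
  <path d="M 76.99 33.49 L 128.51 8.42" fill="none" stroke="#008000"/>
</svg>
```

Since the viewBox matches the mm dimensions, user units are millimetres directly. The only transform is the Y-flip y_m = 130.00 − y_svg.

Shape 1 is a rectangle drawn with `<rect>`. Its stroke #008000 means score at S532, F2006. After flipping Y the toolpath is (42.91,107.38) → (118.27,107.38) → (118.27,100.70) → (42.91,100.70) → (42.91,107.38), returning to the start.

Shape 2 is a line segment drawn with `<path>`. Its stroke #008000 means score at S532, F2006. After flipping Y the toolpath is (76.99,96.51) → (128.51,121.58).

G21
G90
G00 X42.91 Y107.38
M3 S532
G01 X118.27 Y107.38 F2006
G01 X118.27 Y100.70
G01 X42.91 Y100.70
G01 X42.91 Y107.38
G00 X76.99 Y96.51
M3 S532
G01 X128.51 Y121.58 F2006
M5
G00 X0.00 Y0.00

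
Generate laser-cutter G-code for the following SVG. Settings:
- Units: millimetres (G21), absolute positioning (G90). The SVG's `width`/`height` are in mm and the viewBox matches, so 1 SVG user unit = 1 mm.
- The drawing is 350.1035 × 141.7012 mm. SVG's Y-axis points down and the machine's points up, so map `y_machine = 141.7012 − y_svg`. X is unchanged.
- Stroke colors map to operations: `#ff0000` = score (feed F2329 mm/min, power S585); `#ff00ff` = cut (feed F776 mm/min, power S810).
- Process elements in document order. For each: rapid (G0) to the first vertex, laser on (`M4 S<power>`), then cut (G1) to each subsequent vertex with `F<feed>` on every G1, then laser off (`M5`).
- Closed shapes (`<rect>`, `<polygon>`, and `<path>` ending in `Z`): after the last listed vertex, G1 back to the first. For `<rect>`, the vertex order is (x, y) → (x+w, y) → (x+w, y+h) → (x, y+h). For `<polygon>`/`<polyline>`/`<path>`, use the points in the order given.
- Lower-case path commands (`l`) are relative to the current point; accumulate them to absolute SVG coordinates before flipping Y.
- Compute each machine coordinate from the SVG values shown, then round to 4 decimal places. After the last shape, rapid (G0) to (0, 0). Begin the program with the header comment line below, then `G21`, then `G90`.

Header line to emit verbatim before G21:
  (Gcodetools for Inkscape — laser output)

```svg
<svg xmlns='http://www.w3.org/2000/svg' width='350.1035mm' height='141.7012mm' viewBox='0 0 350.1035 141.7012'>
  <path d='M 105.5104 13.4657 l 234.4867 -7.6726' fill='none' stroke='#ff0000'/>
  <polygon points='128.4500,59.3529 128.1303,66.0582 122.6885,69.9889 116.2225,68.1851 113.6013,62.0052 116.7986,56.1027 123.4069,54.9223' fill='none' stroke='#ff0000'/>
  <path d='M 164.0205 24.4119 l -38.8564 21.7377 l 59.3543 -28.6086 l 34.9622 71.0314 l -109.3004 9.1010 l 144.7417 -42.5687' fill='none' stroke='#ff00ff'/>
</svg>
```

viewBox `0 0 350.1035 141.7012` with mm width/height → 1 unit = 1 mm. Flip: y_m = 141.7012 − y_svg.

**Shape 1** — `<path>` line segment, stroke `#ff0000` → score (S585, F2329). Machine vertices: (105.5104,128.2355) → (339.9971,135.9081). Open path.

**Shape 2** — `<polygon>` regular polygon, stroke `#ff0000` → score (S585, F2329). Machine vertices: (128.4500,82.3483) → (128.1303,75.6430) → (122.6885,71.7123) → (116.2225,73.5161) → (113.6013,79.6960) → (116.7986,85.5985) → (123.4069,86.7789) → (128.4500,82.3483). Closed: final G1 returns to the first vertex.

**Shape 3** — `<path>` open polyline, stroke `#ff00ff` → cut (S810, F776). Machine vertices: (164.0205,117.2893) → (125.1641,95.5516) → (184.5184,124.1602) → (219.4806,53.1288) → (110.1802,44.0278) → (254.9219,86.5965). Open path.

(Gcodetools for Inkscape — laser output)
G21
G90
G0 X105.5104 Y128.2355
M4 S585
G1 X339.9971 Y135.9081 F2329
M5
G0 X128.4500 Y82.3483
M4 S585
G1 X128.1303 Y75.6430 F2329
G1 X122.6885 Y71.7123 F2329
G1 X116.2225 Y73.5161 F2329
G1 X113.6013 Y79.6960 F2329
G1 X116.7986 Y85.5985 F2329
G1 X123.4069 Y86.7789 F2329
G1 X128.4500 Y82.3483 F2329
M5
G0 X164.0205 Y117.2893
M4 S810
G1 X125.1641 Y95.5516 F776
G1 X184.5184 Y124.1602 F776
G1 X219.4806 Y53.1288 F776
G1 X110.1802 Y44.0278 F776
G1 X254.9219 Y86.5965 F776
M5
G0 X0.0000 Y0.0000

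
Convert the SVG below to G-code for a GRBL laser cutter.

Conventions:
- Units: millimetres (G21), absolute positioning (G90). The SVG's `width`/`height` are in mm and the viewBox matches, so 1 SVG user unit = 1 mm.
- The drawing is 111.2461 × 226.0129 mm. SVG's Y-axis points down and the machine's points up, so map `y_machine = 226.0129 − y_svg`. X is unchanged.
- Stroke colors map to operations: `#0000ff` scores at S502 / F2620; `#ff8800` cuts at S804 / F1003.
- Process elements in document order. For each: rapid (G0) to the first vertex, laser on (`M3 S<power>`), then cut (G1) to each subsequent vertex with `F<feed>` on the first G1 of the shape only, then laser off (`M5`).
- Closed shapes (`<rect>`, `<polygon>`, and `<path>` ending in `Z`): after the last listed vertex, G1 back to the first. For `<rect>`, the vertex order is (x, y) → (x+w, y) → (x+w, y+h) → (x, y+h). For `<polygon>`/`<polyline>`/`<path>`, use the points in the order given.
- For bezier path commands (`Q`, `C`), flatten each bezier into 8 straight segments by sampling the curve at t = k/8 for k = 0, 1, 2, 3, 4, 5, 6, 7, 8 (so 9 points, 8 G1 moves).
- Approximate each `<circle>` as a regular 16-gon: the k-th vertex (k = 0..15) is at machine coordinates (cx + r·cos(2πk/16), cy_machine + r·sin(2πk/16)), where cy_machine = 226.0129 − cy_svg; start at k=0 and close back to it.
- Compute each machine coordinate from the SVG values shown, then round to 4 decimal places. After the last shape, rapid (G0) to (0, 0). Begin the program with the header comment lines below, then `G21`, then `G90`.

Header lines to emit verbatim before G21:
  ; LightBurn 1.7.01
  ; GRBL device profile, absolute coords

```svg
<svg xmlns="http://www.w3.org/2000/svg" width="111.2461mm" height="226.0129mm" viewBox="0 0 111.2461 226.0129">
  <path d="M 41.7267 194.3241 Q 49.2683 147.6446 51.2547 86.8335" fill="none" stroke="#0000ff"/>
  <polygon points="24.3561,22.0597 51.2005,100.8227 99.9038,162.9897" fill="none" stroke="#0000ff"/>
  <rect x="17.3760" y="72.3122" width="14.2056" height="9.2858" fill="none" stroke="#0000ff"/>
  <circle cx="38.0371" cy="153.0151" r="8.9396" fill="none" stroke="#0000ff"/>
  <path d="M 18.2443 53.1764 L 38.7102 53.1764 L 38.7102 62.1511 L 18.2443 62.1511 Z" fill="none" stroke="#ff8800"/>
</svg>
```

Since the viewBox matches the mm dimensions, user units are millimetres directly. The only transform is the Y-flip y_m = 226.0129 − y_svg.

Shape 1 is a quadratic bezier drawn with `<path>`. Its stroke #0000ff means score at S502, F2620. After flipping Y the toolpath is (41.7267,31.6888) → (43.5253,43.5795) → (45.1503,55.9118) → (46.6017,68.6857) → (47.8795,81.9012) → (48.9837,95.5583) → (49.9143,109.6571) → (50.6713,124.1974) → (51.2547,139.1794).

Shape 2 is a closed polygon drawn with `<polygon>`. Its stroke #0000ff means score at S502, F2620. After flipping Y the toolpath is (24.3561,203.9532) → (51.2005,125.1902) → (99.9038,63.0232) → (24.3561,203.9532), returning to the start.

Shape 3 is a rectangle drawn with `<rect>`. Its stroke #0000ff means score at S502, F2620. After flipping Y the toolpath is (17.3760,153.7007) → (31.5816,153.7007) → (31.5816,144.4149) → (17.3760,144.4149) → (17.3760,153.7007), returning to the start.

Shape 4 is a circle drawn with `<circle>`. Its stroke #0000ff means score at S502, F2620. After flipping Y the toolpath is (46.9767,72.9978) → (46.2962,76.4188) → (44.3584,79.3191) → (41.4581,81.2569) → (38.0371,81.9374) → (34.6161,81.2569) → (31.7158,79.3191) → (29.7780,76.4188) → (29.0975,72.9978) → (29.7780,69.5768) → (31.7158,66.6765) → (34.6161,64.7387) → (38.0371,64.0582) → (41.4581,64.7387) → (44.3584,66.6765) → (46.2962,69.5768) → (46.9767,72.9978), returning to the start.

Shape 5 is a rectangle drawn with `<path>`. Its stroke #ff8800 means cut at S804, F1003. After flipping Y the toolpath is (18.2443,172.8365) → (38.7102,172.8365) → (38.7102,163.8618) → (18.2443,163.8618) → (18.2443,172.8365), returning to the start.

; LightBurn 1.7.01
; GRBL device profile, absolute coords
G21
G90
G0 X41.7267 Y31.6888
M3 S502
G1 X43.5253 Y43.5795 F2620
G1 X45.1503 Y55.9118
G1 X46.6017 Y68.6857
G1 X47.8795 Y81.9012
G1 X48.9837 Y95.5583
G1 X49.9143 Y109.6571
G1 X50.6713 Y124.1974
G1 X51.2547 Y139.1794
M5
G0 X24.3561 Y203.9532
M3 S502
G1 X51.2005 Y125.1902 F2620
G1 X99.9038 Y63.0232
G1 X24.3561 Y203.9532
M5
G0 X17.3760 Y153.7007
M3 S502
G1 X31.5816 Y153.7007 F2620
G1 X31.5816 Y144.4149
G1 X17.3760 Y144.4149
G1 X17.3760 Y153.7007
M5
G0 X46.9767 Y72.9978
M3 S502
G1 X46.2962 Y76.4188 F2620
G1 X44.3584 Y79.3191
G1 X41.4581 Y81.2569
G1 X38.0371 Y81.9374
G1 X34.6161 Y81.2569
G1 X31.7158 Y79.3191
G1 X29.7780 Y76.4188
G1 X29.0975 Y72.9978
G1 X29.7780 Y69.5768
G1 X31.7158 Y66.6765
G1 X34.6161 Y64.7387
G1 X38.0371 Y64.0582
G1 X41.4581 Y64.7387
G1 X44.3584 Y66.6765
G1 X46.2962 Y69.5768
G1 X46.9767 Y72.9978
M5
G0 X18.2443 Y172.8365
M3 S804
G1 X38.7102 Y172.8365 F1003
G1 X38.7102 Y163.8618
G1 X18.2443 Y163.8618
G1 X18.2443 Y172.8365
M5
G0 X0.0000 Y0.0000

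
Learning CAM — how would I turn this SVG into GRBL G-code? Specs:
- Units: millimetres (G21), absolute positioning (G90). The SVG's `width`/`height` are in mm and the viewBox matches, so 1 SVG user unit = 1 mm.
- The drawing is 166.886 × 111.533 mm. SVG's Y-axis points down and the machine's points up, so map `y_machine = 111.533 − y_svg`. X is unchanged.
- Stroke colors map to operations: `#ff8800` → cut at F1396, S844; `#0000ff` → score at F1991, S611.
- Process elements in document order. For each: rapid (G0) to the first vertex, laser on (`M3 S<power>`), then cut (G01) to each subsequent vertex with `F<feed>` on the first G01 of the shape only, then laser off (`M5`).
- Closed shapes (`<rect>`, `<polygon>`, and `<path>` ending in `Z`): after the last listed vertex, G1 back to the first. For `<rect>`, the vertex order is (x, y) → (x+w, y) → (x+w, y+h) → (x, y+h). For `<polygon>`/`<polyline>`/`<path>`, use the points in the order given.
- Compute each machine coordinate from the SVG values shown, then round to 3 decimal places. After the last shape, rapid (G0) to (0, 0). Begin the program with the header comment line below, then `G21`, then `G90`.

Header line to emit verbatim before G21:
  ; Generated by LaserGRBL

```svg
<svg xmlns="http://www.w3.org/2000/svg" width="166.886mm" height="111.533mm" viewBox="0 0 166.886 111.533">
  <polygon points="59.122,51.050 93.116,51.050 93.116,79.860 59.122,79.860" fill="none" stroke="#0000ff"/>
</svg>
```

; Generated by LaserGRBL
G21
G90
G0 X59.122 Y60.483
M3 S611
G01 X93.116 Y60.483 F1991
G01 X93.116 Y31.673
G01 X59.122 Y31.673
G01 X59.122 Y60.483
M5
G0 X0.000 Y0.000

viewBox `0 0 166.886 111.533` with mm width/height → 1 unit = 1 mm. Flip: y_m = 111.533 − y_svg.

**Shape 1** — `<polygon>` rectangle, stroke `#0000ff` → score (S611, F1991). Machine vertices: (59.122,60.483) → (93.116,60.483) → (93.116,31.673) → (59.122,31.673) → (59.122,60.483). Closed: final G1 returns to the first vertex.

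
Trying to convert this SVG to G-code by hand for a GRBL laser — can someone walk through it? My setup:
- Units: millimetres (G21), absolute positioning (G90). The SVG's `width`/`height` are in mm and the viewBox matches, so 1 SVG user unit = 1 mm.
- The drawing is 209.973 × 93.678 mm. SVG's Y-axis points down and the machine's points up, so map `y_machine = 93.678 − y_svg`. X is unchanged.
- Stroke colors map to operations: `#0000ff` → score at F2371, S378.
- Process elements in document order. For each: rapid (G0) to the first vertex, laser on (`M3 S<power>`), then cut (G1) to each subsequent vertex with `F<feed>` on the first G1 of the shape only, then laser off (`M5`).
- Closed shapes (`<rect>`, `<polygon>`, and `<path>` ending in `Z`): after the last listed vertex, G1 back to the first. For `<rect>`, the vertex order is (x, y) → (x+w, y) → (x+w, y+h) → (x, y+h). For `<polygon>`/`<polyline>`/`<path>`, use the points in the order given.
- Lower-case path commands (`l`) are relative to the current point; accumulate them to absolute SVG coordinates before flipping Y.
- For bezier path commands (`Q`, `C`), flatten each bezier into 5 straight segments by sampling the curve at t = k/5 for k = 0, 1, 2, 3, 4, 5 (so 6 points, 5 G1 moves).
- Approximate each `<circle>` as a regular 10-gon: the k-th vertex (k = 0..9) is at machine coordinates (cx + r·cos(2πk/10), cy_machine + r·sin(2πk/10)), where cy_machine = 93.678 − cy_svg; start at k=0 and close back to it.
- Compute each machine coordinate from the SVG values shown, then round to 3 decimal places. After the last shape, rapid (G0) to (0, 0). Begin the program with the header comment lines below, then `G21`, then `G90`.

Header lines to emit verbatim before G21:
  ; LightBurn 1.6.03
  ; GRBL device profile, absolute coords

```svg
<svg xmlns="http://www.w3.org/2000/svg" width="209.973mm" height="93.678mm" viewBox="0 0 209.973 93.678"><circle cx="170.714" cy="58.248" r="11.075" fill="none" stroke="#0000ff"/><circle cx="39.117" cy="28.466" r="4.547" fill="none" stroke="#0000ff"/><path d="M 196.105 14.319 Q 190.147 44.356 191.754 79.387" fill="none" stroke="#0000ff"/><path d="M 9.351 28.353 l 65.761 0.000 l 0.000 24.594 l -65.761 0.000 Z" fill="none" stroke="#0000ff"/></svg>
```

; LightBurn 1.6.03
; GRBL device profile, absolute coords
G21
G90
G0 X181.789 Y35.430
M3 S378
G1 X179.674 Y41.940 F2371
G1 X174.136 Y45.963
G1 X167.292 Y45.963
G1 X161.754 Y41.940
G1 X159.639 Y35.430
G1 X161.754 Y28.920
G1 X167.292 Y24.897
G1 X174.136 Y24.897
G1 X179.674 Y28.920
G1 X181.789 Y35.430
M5
G0 X43.664 Y65.212
M3 S378
G1 X42.796 Y67.885 F2371
G1 X40.522 Y69.536
G1 X37.712 Y69.536
G1 X35.438 Y67.885
G1 X34.570 Y65.212
G1 X35.438 Y62.539
G1 X37.712 Y60.888
G1 X40.522 Y60.888
G1 X42.796 Y62.539
G1 X43.664 Y65.212
M5
G0 X196.105 Y79.359
M3 S378
G1 X194.024 Y67.144 F2371
G1 X192.549 Y54.530
G1 X191.679 Y41.517
G1 X191.414 Y28.104
G1 X191.754 Y14.291
M5
G0 X9.351 Y65.325
M3 S378
G1 X75.112 Y65.325 F2371
G1 X75.112 Y40.731
G1 X9.351 Y40.731
G1 X9.351 Y65.325
M5
G0 X0.000 Y0.000

Since the viewBox matches the mm dimensions, user units are millimetres directly. The only transform is the Y-flip y_m = 93.678 − y_svg.

Shape 1 is a circle drawn with `<circle>`. Its stroke #0000ff means score at S378, F2371. After flipping Y the toolpath is (181.789,35.430) → (179.674,41.940) → (174.136,45.963) → (167.292,45.963) → (161.754,41.940) → (159.639,35.430) → (161.754,28.920) → (167.292,24.897) → (174.136,24.897) → (179.674,28.920) → (181.789,35.430), returning to the start.

Shape 2 is a circle drawn with `<circle>`. Its stroke #0000ff means score at S378, F2371. After flipping Y the toolpath is (43.664,65.212) → (42.796,67.885) → (40.522,69.536) → (37.712,69.536) → (35.438,67.885) → (34.570,65.212) → (35.438,62.539) → (37.712,60.888) → (40.522,60.888) → (42.796,62.539) → (43.664,65.212), returning to the start.

Shape 3 is a quadratic bezier drawn with `<path>`. Its stroke #0000ff means score at S378, F2371. After flipping Y the toolpath is (196.105,79.359) → (194.024,67.144) → (192.549,54.530) → (191.679,41.517) → (191.414,28.104) → (191.754,14.291).

Shape 4 is a rectangle drawn with `<path>`. Its stroke #0000ff means score at S378, F2371. After flipping Y the toolpath is (9.351,65.325) → (75.112,65.325) → (75.112,40.731) → (9.351,40.731) → (9.351,65.325), returning to the start.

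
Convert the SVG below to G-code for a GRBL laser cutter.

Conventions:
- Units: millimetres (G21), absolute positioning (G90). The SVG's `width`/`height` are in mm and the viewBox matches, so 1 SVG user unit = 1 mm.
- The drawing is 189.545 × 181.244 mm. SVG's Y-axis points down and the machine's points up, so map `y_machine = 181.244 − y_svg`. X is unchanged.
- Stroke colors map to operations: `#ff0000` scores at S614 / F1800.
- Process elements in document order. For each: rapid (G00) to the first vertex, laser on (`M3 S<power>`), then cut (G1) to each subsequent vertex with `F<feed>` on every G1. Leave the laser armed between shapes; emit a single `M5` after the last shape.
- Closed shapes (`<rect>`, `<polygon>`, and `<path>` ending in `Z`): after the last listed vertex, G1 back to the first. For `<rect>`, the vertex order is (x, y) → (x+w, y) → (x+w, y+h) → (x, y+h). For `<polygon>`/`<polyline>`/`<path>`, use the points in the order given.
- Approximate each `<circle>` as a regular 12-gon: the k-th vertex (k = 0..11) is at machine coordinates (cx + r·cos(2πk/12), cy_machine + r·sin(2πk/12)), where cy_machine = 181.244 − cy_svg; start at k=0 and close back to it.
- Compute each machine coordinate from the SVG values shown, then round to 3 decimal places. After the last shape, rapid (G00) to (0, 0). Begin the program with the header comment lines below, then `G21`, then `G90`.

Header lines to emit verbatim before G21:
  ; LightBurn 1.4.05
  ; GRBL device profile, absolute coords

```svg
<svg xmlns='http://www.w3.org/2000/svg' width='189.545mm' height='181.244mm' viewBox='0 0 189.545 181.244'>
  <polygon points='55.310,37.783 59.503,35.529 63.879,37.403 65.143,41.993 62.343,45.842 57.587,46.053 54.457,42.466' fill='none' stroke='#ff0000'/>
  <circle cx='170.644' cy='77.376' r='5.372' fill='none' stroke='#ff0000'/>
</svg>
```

; LightBurn 1.4.05
; GRBL device profile, absolute coords
G21
G90
G00 X55.310 Y143.461
M3 S614
G1 X59.503 Y145.715 F1800
G1 X63.879 Y143.841 F1800
G1 X65.143 Y139.251 F1800
G1 X62.343 Y135.402 F1800
G1 X57.587 Y135.191 F1800
G1 X54.457 Y138.778 F1800
G1 X55.310 Y143.461 F1800
G00 X176.016 Y103.868
M3 S614
G1 X175.296 Y106.554 F1800
G1 X173.330 Y108.520 F1800
G1 X170.644 Y109.240 F1800
G1 X167.958 Y108.520 F1800
G1 X165.992 Y106.554 F1800
G1 X165.272 Y103.868 F1800
G1 X165.992 Y101.182 F1800
G1 X167.958 Y99.216 F1800
G1 X170.644 Y98.496 F1800
G1 X173.330 Y99.216 F1800
G1 X175.296 Y101.182 F1800
G1 X176.016 Y103.868 F1800
M5
G00 X0.000 Y0.000

viewBox `0 0 189.545 181.244` with mm width/height → 1 unit = 1 mm. Flip: y_m = 181.244 − y_svg.

**Shape 1** — `<polygon>` regular polygon, stroke `#ff0000` → score (S614, F1800). Machine vertices: (55.310,143.461) → (59.503,145.715) → (63.879,143.841) → (65.143,139.251) → (62.343,135.402) → (57.587,135.191) → (54.457,138.778) → (55.310,143.461). Closed: final G1 returns to the first vertex.

**Shape 2** — `<circle>` circle, stroke `#ff0000` → score (S614, F1800). Machine vertices: (176.016,103.868) → (175.296,106.554) → (173.330,108.520) → (170.644,109.240) → (167.958,108.520) → (165.992,106.554) → (165.272,103.868) → (165.992,101.182) → (167.958,99.216) → (170.644,98.496) → (173.330,99.216) → (175.296,101.182) → (176.016,103.868). Closed: final G1 returns to the first vertex.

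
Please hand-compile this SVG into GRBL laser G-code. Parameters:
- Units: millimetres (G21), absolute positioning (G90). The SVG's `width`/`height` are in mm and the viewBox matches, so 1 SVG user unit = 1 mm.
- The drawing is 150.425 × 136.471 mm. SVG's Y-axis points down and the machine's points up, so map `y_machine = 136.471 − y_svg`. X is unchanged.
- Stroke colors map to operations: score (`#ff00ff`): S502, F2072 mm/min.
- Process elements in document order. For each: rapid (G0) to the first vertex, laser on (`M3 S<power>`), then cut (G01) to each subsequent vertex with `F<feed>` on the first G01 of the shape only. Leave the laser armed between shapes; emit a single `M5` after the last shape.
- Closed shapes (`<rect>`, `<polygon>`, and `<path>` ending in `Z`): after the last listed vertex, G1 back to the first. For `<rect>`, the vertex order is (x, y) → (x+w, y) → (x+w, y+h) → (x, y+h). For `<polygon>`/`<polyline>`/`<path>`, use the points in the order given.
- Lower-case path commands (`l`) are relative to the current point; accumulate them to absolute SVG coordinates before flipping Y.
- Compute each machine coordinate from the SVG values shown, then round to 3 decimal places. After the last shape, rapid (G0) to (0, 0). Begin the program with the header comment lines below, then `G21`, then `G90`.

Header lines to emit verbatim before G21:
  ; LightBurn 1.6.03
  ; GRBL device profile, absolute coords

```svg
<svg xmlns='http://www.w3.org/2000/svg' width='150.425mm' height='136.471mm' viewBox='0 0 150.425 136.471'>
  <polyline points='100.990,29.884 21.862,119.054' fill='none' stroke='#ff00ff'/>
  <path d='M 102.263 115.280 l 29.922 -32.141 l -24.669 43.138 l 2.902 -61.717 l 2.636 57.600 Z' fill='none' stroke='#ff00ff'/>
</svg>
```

; LightBurn 1.6.03
; GRBL device profile, absolute coords
G21
G90
G0 X100.990 Y106.587
M3 S502
G01 X21.862 Y17.417 F2072
G0 X102.263 Y21.191
M3 S502
G01 X132.185 Y53.332 F2072
G01 X107.516 Y10.194
G01 X110.418 Y71.911
G01 X113.054 Y14.311
G01 X102.263 Y21.191
M5
G0 X0.000 Y0.000

1 u = 1 mm; y_m = 136.471 − y.

[1] `<polyline>` line segment, #ff00ff→score S502 F2072: (100.990,106.587) → (21.862,17.417)

[2] `<path>` closed polygon, #ff00ff→score S502 F2072: (102.263,21.191) → (132.185,53.332) → (107.516,10.194) → (110.418,71.911) → (113.054,14.311) → (102.263,21.191) (closed)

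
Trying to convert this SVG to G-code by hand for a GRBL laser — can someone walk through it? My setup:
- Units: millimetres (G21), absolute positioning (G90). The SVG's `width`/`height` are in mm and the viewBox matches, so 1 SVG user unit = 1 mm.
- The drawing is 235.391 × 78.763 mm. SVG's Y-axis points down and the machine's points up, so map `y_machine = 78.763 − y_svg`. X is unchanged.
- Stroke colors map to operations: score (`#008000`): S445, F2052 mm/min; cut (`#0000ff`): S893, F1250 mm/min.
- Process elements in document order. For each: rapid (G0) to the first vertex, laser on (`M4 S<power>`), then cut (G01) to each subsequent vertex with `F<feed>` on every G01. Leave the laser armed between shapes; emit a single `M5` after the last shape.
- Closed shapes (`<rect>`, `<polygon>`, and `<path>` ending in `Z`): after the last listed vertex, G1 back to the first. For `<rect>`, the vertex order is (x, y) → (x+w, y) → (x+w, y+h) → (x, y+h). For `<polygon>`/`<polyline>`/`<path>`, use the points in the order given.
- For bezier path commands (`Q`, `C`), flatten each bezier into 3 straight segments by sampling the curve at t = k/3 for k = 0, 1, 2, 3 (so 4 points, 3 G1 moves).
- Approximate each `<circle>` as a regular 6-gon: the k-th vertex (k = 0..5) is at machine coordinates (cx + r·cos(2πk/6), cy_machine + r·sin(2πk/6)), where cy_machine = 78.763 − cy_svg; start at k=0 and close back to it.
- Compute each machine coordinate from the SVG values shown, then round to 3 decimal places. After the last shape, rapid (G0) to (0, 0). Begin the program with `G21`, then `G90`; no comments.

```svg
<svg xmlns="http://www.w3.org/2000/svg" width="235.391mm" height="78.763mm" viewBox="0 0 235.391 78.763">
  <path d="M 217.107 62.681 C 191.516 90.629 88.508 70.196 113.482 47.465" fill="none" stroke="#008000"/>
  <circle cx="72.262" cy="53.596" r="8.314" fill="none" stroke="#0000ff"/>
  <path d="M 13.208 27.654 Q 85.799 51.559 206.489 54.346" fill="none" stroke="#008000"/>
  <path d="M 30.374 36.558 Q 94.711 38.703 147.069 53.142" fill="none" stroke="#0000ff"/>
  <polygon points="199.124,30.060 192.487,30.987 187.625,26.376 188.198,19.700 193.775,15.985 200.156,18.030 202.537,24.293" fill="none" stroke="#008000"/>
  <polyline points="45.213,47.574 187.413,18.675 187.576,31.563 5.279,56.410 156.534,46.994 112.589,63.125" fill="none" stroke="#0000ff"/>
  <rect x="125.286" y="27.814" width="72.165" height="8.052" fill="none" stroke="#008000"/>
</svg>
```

viewBox `0 0 235.391 78.763` with mm width/height → 1 unit = 1 mm. Flip: y_m = 78.763 − y_svg.

**Shape 1** — `<path>` cubic bezier, stroke `#008000` → score (S445, F2052). Control points (SVG): P0=(217.107,62.681), P1=(191.516,90.629), P2=(88.508,70.196), P3=(113.482,47.465); sampled at t=k/3. Machine vertices: (217.107,16.082) → (173.318,2.554) → (123.561,11.040) → (113.482,31.298). Open path.

**Shape 2** — `<circle>` circle, stroke `#0000ff` → cut (S893, F1250). Machine vertices: (80.576,25.167) → (76.419,32.367) → (68.105,32.367) → (63.948,25.167) → (68.105,17.967) → (76.419,17.967) → (80.576,25.167). Closed: final G1 returns to the first vertex.

**Shape 3** — `<path>` quadratic bezier, stroke `#008000` → score (S445, F2052). Control points (SVG): P0=(13.208,27.654), P1=(85.799,51.559), P2=(206.489,54.346); sampled at t=k/3. Machine vertices: (13.208,51.109) → (66.946,37.519) → (131.373,28.621) → (206.489,24.417). Open path.

**Shape 4** — `<path>` quadratic bezier, stroke `#0000ff` → cut (S893, F1250). Control points (SVG): P0=(30.374,36.558), P1=(94.711,38.703), P2=(147.069,53.142); sampled at t=k/3. Machine vertices: (30.374,42.205) → (71.934,39.409) → (110.833,33.881) → (147.069,25.621). Open path.

**Shape 5** — `<polygon>` regular polygon, stroke `#008000` → score (S445, F2052). Machine vertices: (199.124,48.703) → (192.487,47.776) → (187.625,52.387) → (188.198,59.063) → (193.775,62.778) → (200.156,60.733) → (202.537,54.470) → (199.124,48.703). Closed: final G1 returns to the first vertex.

**Shape 6** — `<polyline>` open polyline, stroke `#0000ff` → cut (S893, F1250). Machine vertices: (45.213,31.189) → (187.413,60.088) → (187.576,47.200) → (5.279,22.353) → (156.534,31.769) → (112.589,15.638). Open path.

**Shape 7** — `<rect>` rectangle, stroke `#008000` → score (S445, F2052). Machine vertices: (125.286,50.949) → (197.451,50.949) → (197.451,42.897) → (125.286,42.897) → (125.286,50.949). Closed: final G1 returns to the first vertex.

G21
G90
G0 X217.107 Y16.082
M4 S445
G01 X173.318 Y2.554 F2052
G01 X123.561 Y11.040 F2052
G01 X113.482 Y31.298 F2052
G0 X80.576 Y25.167
M4 S893
G01 X76.419 Y32.367 F1250
G01 X68.105 Y32.367 F1250
G01 X63.948 Y25.167 F1250
G01 X68.105 Y17.967 F1250
G01 X76.419 Y17.967 F1250
G01 X80.576 Y25.167 F1250
G0 X13.208 Y51.109
M4 S445
G01 X66.946 Y37.519 F2052
G01 X131.373 Y28.621 F2052
G01 X206.489 Y24.417 F2052
G0 X30.374 Y42.205
M4 S893
G01 X71.934 Y39.409 F1250
G01 X110.833 Y33.881 F1250
G01 X147.069 Y25.621 F1250
G0 X199.124 Y48.703
M4 S445
G01 X192.487 Y47.776 F2052
G01 X187.625 Y52.387 F2052
G01 X188.198 Y59.063 F2052
G01 X193.775 Y62.778 F2052
G01 X200.156 Y60.733 F2052
G01 X202.537 Y54.470 F2052
G01 X199.124 Y48.703 F2052
G0 X45.213 Y31.189
M4 S893
G01 X187.413 Y60.088 F1250
G01 X187.576 Y47.200 F1250
G01 X5.279 Y22.353 F1250
G01 X156.534 Y31.769 F1250
G01 X112.589 Y15.638 F1250
G0 X125.286 Y50.949
M4 S445
G01 X197.451 Y50.949 F2052
G01 X197.451 Y42.897 F2052
G01 X125.286 Y42.897 F2052
G01 X125.286 Y50.949 F2052
M5
G0 X0.000 Y0.000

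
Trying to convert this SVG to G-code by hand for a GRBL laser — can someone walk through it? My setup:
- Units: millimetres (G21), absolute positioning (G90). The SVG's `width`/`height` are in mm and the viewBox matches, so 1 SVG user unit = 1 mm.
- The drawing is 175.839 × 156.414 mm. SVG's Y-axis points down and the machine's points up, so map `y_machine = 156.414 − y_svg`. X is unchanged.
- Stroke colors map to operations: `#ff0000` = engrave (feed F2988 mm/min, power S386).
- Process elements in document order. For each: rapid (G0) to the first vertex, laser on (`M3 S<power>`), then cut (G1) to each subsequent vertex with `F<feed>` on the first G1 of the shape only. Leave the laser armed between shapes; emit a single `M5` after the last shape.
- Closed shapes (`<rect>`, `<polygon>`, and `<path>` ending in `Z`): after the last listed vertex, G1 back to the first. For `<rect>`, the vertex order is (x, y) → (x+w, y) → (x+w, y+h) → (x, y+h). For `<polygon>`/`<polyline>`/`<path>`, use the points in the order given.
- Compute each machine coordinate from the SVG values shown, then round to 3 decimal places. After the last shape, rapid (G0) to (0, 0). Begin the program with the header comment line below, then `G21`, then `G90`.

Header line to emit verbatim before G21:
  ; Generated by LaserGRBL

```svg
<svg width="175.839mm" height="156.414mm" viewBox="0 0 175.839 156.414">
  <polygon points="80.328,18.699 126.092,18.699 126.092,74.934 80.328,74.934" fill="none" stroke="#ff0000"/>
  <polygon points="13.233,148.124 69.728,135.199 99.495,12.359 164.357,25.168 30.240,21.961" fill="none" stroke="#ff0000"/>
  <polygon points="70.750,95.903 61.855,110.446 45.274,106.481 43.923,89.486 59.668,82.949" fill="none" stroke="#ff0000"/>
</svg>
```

; Generated by LaserGRBL
G21
G90
G0 X80.328 Y137.715
M3 S386
G1 X126.092 Y137.715 F2988
G1 X126.092 Y81.480
G1 X80.328 Y81.480
G1 X80.328 Y137.715
G0 X13.233 Y8.290
M3 S386
G1 X69.728 Y21.215 F2988
G1 X99.495 Y144.055
G1 X164.357 Y131.246
G1 X30.240 Y134.453
G1 X13.233 Y8.290
G0 X70.750 Y60.511
M3 S386
G1 X61.855 Y45.968 F2988
G1 X45.274 Y49.933
G1 X43.923 Y66.928
G1 X59.668 Y73.465
G1 X70.750 Y60.511
M5
G0 X0.000 Y0.000

viewBox `0 0 175.839 156.414` with mm width/height → 1 unit = 1 mm. Flip: y_m = 156.414 − y_svg.

**Shape 1** — `<polygon>` rectangle, stroke `#ff0000` → engrave (S386, F2988). Machine vertices: (80.328,137.715) → (126.092,137.715) → (126.092,81.480) → (80.328,81.480) → (80.328,137.715). Closed: final G1 returns to the first vertex.

**Shape 2** — `<polygon>` closed polygon, stroke `#ff0000` → engrave (S386, F2988). Machine vertices: (13.233,8.290) → (69.728,21.215) → (99.495,144.055) → (164.357,131.246) → (30.240,134.453) → (13.233,8.290). Closed: final G1 returns to the first vertex.

**Shape 3** — `<polygon>` regular polygon, stroke `#ff0000` → engrave (S386, F2988). Machine vertices: (70.750,60.511) → (61.855,45.968) → (45.274,49.933) → (43.923,66.928) → (59.668,73.465) → (70.750,60.511). Closed: final G1 returns to the first vertex.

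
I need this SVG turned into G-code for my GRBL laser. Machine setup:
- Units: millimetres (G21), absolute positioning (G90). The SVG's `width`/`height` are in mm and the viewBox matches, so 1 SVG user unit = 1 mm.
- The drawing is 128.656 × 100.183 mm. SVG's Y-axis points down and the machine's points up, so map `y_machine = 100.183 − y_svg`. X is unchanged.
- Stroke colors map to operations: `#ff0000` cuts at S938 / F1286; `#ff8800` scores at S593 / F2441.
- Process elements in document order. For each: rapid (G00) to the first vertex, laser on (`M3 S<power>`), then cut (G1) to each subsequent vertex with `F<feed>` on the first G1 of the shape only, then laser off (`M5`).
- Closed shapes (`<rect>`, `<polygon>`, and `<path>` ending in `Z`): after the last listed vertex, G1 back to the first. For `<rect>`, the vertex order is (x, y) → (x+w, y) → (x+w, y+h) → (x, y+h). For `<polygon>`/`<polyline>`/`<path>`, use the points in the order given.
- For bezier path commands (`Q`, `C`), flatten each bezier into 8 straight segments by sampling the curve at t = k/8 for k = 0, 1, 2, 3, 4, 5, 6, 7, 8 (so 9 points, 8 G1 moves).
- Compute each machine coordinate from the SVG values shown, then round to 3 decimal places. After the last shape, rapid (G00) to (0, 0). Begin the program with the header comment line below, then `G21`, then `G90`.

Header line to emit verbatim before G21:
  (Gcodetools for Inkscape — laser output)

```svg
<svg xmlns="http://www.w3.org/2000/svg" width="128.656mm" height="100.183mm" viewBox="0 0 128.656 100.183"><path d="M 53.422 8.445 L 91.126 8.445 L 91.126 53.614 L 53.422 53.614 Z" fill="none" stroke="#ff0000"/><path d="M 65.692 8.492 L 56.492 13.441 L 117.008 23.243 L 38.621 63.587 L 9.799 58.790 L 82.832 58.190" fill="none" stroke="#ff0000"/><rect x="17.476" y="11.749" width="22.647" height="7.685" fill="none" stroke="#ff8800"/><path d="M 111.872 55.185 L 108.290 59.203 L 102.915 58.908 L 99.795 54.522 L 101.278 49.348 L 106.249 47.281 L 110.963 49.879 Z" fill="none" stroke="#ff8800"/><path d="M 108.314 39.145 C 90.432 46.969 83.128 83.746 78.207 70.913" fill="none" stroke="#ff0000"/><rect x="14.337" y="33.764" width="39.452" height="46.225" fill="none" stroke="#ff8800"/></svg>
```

(Gcodetools for Inkscape — laser output)
G21
G90
G00 X53.422 Y91.738
M3 S938
G1 X91.126 Y91.738 F1286
G1 X91.126 Y46.569
G1 X53.422 Y46.569
G1 X53.422 Y91.738
M5
G00 X65.692 Y91.691
M3 S938
G1 X56.492 Y86.742 F1286
G1 X117.008 Y76.940
G1 X38.621 Y36.596
G1 X9.799 Y41.393
G1 X82.832 Y41.993
M5
G00 X17.476 Y88.434
M3 S593
G1 X40.123 Y88.434 F2441
G1 X40.123 Y80.749
G1 X17.476 Y80.749
G1 X17.476 Y88.434
M5
G00 X111.872 Y44.998
M3 S593
G1 X108.290 Y40.980 F2441
G1 X102.915 Y41.275
G1 X99.795 Y45.661
G1 X101.278 Y50.835
G1 X106.249 Y52.902
G1 X110.963 Y50.304
G1 X111.872 Y44.998
M5
G00 X108.314 Y61.038
M3 S938
G1 X102.088 Y56.900 F1286
G1 X96.758 Y50.969
G1 X92.227 Y44.164
G1 X88.400 Y37.408
G1 X85.181 Y31.619
G1 X82.473 Y27.720
G1 X80.180 Y26.630
G1 X78.207 Y29.270
M5
G00 X14.337 Y66.419
M3 S593
G1 X53.789 Y66.419 F2441
G1 X53.789 Y20.194
G1 X14.337 Y20.194
G1 X14.337 Y66.419
M5
G00 X0.000 Y0.000

Since the viewBox matches the mm dimensions, user units are millimetres directly. The only transform is the Y-flip y_m = 100.183 − y_svg.

Shape 1 is a rectangle drawn with `<path>`. Its stroke #ff0000 means cut at S938, F1286. After flipping Y the toolpath is (53.422,91.738) → (91.126,91.738) → (91.126,46.569) → (53.422,46.569) → (53.422,91.738), returning to the start.

Shape 2 is a open polyline drawn with `<path>`. Its stroke #ff0000 means cut at S938, F1286. After flipping Y the toolpath is (65.692,91.691) → (56.492,86.742) → (117.008,76.940) → (38.621,36.596) → (9.799,41.393) → (82.832,41.993).

Shape 3 is a rectangle drawn with `<rect>`. Its stroke #ff8800 means score at S593, F2441. After flipping Y the toolpath is (17.476,88.434) → (40.123,88.434) → (40.123,80.749) → (17.476,80.749) → (17.476,88.434), returning to the start.

Shape 4 is a regular polygon drawn with `<path>`. Its stroke #ff8800 means score at S593, F2441. After flipping Y the toolpath is (111.872,44.998) → (108.290,40.980) → (102.915,41.275) → (99.795,45.661) → (101.278,50.835) → (106.249,52.902) → (110.963,50.304) → (111.872,44.998), returning to the start.

Shape 5 is a cubic bezier drawn with `<path>`. Its stroke #ff0000 means cut at S938, F1286. After flipping Y the toolpath is (108.314,61.038) → (102.088,56.900) → (96.758,50.969) → (92.227,44.164) → (88.400,37.408) → (85.181,31.619) → (82.473,27.720) → (80.180,26.630) → (78.207,29.270).

Shape 6 is a rectangle drawn with `<rect>`. Its stroke #ff8800 means score at S593, F2441. After flipping Y the toolpath is (14.337,66.419) → (53.789,66.419) → (53.789,20.194) → (14.337,20.194) → (14.337,66.419), returning to the start.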